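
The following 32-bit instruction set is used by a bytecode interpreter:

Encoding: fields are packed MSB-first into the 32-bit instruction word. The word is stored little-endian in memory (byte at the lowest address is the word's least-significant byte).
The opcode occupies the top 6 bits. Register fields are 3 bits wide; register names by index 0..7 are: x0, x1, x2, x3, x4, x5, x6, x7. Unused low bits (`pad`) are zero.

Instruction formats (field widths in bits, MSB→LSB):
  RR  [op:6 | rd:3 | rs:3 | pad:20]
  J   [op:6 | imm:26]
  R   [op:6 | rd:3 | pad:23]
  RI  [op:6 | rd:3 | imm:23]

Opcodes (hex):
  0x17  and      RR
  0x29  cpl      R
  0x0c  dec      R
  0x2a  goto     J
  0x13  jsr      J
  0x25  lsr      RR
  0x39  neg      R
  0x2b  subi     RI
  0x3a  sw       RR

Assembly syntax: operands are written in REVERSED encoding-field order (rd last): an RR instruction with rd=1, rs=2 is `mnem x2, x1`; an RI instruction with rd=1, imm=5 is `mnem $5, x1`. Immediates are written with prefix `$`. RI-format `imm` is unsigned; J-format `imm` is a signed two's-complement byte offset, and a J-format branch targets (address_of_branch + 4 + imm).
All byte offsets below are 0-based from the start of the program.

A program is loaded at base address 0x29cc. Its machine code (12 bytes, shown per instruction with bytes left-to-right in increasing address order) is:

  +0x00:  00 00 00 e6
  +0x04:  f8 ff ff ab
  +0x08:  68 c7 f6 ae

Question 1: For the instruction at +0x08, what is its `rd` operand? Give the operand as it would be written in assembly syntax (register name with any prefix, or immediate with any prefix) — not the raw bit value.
x5

[08] 68 c7 f6 ae → 0xaef6c768
  opcode bits[31:26]=0x2b: subi/RI
  [25:23] rd=5 = x5
  [22:0] imm=7784296 = $7784296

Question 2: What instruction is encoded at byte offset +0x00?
neg x4

+0x00: 00 00 00 e6 ⇒ word 0xe6000000 (little)
  top 6b → 0x39 → neg [R]
  rd@[25:23]=0x4 ⇒ x4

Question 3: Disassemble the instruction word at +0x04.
@+04  little-endian(f8 ff ff ab) = 0xabfffff8
  top 6b → 0x2a → goto [J]
  imm@[25:0]=0x3fffff8 (s26→-8) ⇒ $-8

goto $-8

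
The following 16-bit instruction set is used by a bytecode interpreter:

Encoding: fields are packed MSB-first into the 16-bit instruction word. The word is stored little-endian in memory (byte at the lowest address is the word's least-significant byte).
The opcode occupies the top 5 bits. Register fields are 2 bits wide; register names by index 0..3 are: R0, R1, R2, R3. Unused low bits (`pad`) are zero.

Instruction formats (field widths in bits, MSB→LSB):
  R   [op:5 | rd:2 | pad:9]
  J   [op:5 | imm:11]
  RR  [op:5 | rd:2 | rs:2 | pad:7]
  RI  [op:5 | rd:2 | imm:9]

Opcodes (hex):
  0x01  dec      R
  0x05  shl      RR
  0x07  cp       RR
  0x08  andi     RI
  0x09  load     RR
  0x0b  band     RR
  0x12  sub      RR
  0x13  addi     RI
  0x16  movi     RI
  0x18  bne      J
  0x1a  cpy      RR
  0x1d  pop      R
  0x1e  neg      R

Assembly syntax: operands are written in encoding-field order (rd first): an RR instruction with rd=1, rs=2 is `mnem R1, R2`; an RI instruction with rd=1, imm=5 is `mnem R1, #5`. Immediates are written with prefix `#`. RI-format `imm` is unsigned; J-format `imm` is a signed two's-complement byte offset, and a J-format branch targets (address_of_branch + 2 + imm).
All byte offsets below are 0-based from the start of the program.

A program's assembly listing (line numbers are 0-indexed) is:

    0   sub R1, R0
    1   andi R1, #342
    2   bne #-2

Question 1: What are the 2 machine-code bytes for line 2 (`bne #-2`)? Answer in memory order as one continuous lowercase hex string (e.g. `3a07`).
fec7

L2: bne op=0x18:5|imm=-2:11 ⇒ 0xc7fe ⇒ little fe c7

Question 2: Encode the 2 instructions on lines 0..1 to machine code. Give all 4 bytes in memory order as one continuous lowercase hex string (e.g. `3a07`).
00925643

L0: sub op=0x12:5|rd=1:2|rs=0:2|pad=0:7 ⇒ 0x9200 ⇒ little 00 92
L1: andi op=0x8:5|rd=1:2|imm=342:9 ⇒ 0x4356 ⇒ little 56 43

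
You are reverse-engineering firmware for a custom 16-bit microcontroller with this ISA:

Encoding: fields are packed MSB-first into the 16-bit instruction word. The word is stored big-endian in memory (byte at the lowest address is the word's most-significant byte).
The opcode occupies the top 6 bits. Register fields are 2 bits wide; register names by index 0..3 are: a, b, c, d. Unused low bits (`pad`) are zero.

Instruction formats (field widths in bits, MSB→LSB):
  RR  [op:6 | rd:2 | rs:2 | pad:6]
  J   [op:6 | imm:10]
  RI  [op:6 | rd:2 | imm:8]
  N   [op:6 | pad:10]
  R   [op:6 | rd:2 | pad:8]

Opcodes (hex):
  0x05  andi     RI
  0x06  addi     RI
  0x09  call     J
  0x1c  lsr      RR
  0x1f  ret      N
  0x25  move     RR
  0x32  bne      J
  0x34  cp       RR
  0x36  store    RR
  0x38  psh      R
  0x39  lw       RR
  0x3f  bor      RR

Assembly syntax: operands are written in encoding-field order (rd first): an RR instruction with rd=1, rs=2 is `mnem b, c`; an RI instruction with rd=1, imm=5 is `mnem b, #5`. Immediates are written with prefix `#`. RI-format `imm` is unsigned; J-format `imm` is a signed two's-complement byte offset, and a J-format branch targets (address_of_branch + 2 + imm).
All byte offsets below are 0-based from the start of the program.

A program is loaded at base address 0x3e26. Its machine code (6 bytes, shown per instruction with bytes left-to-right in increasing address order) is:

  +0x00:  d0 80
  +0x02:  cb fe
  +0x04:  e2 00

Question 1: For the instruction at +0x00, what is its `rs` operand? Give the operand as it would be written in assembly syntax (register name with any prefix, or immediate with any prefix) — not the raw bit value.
@+00  big-endian(d0 80) = 0xd080
  opcode bits[15:10]=0x34: cp/RR
  rd: (w>>8)&0x3=0x0 → a
  rs: (w>>6)&0x3=0x2 → c

c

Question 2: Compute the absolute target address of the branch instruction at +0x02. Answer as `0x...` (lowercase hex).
[02] cb fe → 0xcbfe
  op=0xcbfe>>10=0x32 ⇒ bne (J)
  imm@[9:0]=0x3fe (s10→-2) ⇒ #-2
  target = base 0x3e26 + off 0x02 + 2 + imm -2 = 0x3e28

0x3e28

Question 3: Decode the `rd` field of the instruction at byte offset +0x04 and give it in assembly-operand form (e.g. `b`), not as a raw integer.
c

+0x04: e2 00 ⇒ word 0xe200 (big)
  top 6b → 0x38 → psh [R]
  rd: (w>>8)&0x3=0x2 → c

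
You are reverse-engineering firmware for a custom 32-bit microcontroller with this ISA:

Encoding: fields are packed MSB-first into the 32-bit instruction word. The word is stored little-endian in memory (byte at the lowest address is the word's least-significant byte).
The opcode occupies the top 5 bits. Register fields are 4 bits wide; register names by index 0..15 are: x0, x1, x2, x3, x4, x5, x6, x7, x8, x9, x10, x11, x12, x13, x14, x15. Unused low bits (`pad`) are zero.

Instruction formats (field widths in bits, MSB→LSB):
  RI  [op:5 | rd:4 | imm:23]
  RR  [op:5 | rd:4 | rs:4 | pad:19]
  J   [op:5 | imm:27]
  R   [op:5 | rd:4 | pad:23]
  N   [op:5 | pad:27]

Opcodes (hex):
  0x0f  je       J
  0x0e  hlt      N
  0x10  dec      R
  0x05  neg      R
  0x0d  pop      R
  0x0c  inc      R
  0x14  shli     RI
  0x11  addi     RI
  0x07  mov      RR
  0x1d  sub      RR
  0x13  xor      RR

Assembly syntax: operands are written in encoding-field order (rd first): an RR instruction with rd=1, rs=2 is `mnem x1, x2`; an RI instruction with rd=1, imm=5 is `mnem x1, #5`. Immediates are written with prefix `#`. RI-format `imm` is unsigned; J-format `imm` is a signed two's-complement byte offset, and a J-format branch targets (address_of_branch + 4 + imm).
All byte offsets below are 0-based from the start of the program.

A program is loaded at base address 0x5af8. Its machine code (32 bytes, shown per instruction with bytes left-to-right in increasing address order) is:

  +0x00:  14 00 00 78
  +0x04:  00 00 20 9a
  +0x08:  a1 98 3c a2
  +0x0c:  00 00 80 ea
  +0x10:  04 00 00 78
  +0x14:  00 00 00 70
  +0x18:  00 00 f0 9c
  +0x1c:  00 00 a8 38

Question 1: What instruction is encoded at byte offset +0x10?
je #4

off 0x10: read 04 00 00 78 as little → 0x78000004
  top 5b → 0xf → je [J]
  [26:0] imm=4 = #4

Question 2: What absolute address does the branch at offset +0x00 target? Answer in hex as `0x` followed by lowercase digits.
+0x00: 14 00 00 78 ⇒ word 0x78000014 (little)
  opcode bits[31:27]=0xf: je/J
  imm@[26:0]=0x14 ⇒ #20
  target = base 0x5af8 + off 0x00 + 4 + imm 20 = 0x5b10

0x5b10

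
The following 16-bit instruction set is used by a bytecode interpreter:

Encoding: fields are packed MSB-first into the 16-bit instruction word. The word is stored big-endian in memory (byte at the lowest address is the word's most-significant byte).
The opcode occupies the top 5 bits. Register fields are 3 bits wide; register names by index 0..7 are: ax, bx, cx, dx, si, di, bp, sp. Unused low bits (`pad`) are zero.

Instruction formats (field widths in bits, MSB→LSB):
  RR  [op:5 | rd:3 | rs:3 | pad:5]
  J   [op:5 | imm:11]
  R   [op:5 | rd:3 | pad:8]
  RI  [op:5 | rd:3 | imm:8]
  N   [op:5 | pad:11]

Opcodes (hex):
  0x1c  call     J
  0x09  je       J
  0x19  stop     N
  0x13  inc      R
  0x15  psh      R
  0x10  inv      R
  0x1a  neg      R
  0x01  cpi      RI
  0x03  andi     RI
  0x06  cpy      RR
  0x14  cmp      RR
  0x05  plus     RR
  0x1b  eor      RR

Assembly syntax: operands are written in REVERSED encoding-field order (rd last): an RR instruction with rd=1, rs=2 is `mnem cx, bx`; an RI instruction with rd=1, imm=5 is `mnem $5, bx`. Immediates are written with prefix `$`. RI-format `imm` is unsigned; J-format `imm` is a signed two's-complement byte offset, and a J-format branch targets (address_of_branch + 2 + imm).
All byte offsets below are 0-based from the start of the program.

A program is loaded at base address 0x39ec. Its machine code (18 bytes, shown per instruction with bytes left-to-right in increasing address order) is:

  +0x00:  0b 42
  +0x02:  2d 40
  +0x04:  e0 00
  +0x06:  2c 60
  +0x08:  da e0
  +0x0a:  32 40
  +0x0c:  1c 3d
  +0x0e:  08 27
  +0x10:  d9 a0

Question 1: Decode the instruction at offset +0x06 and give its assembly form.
plus dx, si

off 0x06: read 2c 60 as big → 0x2c60
  op=0x2c60>>11=0x5 ⇒ plus (RR)
  [10:8] rd=4 = si
  [7:5] rs=3 = dx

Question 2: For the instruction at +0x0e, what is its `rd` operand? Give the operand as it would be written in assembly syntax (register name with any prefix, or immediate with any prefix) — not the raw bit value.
ax

off 0x0e: read 08 27 as big → 0x0827
  op=0x0827>>11=0x1 ⇒ cpi (RI)
  rd@[10:8]=0x0 ⇒ ax
  imm@[7:0]=0x27 ⇒ $39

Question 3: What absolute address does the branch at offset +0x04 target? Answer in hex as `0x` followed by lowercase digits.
off 0x04: read e0 00 as big → 0xe000
  opcode bits[15:11]=0x1c: call/J
  imm@[10:0]=0x0 ⇒ $0
  target = base 0x39ec + off 0x04 + 2 + imm 0 = 0x39f2

0x39f2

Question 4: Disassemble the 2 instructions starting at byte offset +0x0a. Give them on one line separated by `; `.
cpy cx, cx; andi $61, si

@+0a  big-endian(32 40) = 0x3240
  op=0x3240>>11=0x6 ⇒ cpy (RR)
  [10:8] rd=2 = cx
  [7:5] rs=2 = cx
@+0c  big-endian(1c 3d) = 0x1c3d
  op=0x1c3d>>11=0x3 ⇒ andi (RI)
  [10:8] rd=4 = si
  [7:0] imm=61 = $61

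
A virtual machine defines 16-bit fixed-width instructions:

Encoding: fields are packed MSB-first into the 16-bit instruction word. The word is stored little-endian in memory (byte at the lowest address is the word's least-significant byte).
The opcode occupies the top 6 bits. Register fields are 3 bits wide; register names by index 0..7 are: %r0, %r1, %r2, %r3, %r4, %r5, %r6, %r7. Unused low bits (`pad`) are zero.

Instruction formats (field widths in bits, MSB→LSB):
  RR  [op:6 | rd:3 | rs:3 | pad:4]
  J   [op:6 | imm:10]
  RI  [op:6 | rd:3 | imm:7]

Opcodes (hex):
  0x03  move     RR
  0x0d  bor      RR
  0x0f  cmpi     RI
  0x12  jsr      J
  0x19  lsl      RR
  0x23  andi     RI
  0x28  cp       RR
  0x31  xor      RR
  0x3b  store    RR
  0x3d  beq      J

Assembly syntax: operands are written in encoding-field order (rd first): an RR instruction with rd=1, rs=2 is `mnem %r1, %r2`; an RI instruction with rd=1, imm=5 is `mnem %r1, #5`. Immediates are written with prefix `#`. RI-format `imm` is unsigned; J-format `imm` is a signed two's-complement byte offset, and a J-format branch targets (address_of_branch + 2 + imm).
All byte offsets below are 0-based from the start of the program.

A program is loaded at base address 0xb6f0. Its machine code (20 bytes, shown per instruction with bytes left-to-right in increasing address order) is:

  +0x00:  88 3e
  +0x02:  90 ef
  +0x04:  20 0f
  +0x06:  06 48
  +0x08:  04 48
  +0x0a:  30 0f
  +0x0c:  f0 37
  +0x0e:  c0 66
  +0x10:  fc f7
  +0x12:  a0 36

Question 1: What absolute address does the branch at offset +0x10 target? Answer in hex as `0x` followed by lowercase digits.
[10] fc f7 → 0xf7fc
  top 6b → 0x3d → beq [J]
  imm@[9:0]=0x3fc (s10→-4) ⇒ #-4
  target = base 0xb6f0 + off 0x10 + 2 + imm -4 = 0xb6fe

0xb6fe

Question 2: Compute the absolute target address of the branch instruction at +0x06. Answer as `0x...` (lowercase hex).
0xb6fe

[06] 06 48 → 0x4806
  top 6b → 0x12 → jsr [J]
  imm: (w>>0)&0x3ff=0x6 → #6
  target = base 0xb6f0 + off 0x06 + 2 + imm 6 = 0xb6fe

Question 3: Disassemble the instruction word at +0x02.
store %r7, %r1

+0x02: 90 ef ⇒ word 0xef90 (little)
  top 6b → 0x3b → store [RR]
  rd: (w>>7)&0x7=0x7 → %r7
  rs: (w>>4)&0x7=0x1 → %r1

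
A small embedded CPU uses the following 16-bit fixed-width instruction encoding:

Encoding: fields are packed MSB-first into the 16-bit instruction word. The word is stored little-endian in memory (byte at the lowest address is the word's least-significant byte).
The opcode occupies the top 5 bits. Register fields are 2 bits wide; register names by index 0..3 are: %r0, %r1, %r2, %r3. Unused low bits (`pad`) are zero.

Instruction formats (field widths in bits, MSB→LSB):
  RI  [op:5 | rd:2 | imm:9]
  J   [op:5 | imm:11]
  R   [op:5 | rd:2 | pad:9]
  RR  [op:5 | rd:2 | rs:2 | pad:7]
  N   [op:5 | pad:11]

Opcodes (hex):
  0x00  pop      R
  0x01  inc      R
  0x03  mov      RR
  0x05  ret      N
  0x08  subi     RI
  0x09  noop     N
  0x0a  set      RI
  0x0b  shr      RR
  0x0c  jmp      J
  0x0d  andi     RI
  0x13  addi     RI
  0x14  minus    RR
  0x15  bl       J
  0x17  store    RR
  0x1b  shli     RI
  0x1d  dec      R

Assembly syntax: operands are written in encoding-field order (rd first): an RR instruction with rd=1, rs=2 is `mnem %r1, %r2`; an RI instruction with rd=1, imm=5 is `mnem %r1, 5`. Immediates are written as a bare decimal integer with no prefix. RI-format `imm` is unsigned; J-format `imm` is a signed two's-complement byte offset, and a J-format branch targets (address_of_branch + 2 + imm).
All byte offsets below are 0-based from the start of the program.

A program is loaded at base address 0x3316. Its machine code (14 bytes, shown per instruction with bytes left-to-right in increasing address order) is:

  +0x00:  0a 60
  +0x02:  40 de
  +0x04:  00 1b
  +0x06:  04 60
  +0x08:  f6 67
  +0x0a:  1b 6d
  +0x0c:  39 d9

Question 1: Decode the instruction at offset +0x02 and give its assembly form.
+0x02: 40 de ⇒ word 0xde40 (little)
  opcode bits[15:11]=0x1b: shli/RI
  rd: (w>>9)&0x3=0x3 → %r3
  imm: (w>>0)&0x1ff=0x40 → 64

shli %r3, 64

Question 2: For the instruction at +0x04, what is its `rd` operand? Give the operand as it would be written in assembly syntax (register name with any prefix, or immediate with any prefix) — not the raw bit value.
@+04  little-endian(00 1b) = 0x1b00
  top 5b → 0x3 → mov [RR]
  [10:9] rd=1 = %r1
  [8:7] rs=2 = %r2

%r1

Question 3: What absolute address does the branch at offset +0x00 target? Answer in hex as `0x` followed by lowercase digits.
[00] 0a 60 → 0x600a
  top 5b → 0xc → jmp [J]
  [10:0] imm=10 = 10
  target = base 0x3316 + off 0x00 + 2 + imm 10 = 0x3322

0x3322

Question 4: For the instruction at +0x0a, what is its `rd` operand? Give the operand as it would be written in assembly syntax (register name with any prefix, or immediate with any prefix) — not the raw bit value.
%r2

off 0x0a: read 1b 6d as little → 0x6d1b
  opcode bits[15:11]=0xd: andi/RI
  [10:9] rd=2 = %r2
  [8:0] imm=283 = 283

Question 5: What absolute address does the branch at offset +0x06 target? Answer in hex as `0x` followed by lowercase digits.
0x3322

@+06  little-endian(04 60) = 0x6004
  op=0x6004>>11=0xc ⇒ jmp (J)
  imm@[10:0]=0x4 ⇒ 4
  target = base 0x3316 + off 0x06 + 2 + imm 4 = 0x3322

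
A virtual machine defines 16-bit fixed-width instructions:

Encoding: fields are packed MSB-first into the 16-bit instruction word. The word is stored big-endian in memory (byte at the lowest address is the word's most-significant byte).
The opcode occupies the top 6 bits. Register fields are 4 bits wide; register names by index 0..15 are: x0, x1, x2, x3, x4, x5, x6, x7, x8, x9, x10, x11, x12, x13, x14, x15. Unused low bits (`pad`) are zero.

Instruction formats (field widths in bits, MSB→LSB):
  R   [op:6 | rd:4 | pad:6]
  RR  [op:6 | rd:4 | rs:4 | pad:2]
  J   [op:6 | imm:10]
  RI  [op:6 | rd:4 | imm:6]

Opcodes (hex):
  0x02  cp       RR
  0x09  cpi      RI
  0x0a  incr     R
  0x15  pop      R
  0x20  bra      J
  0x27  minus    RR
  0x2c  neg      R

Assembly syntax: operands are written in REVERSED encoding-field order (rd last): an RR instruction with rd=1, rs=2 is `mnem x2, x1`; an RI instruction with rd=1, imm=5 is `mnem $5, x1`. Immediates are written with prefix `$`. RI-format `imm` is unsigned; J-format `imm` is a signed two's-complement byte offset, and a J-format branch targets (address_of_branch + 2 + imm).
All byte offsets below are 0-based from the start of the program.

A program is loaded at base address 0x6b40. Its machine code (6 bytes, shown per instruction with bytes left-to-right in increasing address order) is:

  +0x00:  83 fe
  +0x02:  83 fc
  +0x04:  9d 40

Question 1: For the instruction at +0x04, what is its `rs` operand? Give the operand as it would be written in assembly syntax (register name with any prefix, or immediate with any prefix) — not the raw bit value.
@+04  big-endian(9d 40) = 0x9d40
  opcode bits[15:10]=0x27: minus/RR
  rd: (w>>6)&0xf=0x5 → x5
  rs: (w>>2)&0xf=0x0 → x0

x0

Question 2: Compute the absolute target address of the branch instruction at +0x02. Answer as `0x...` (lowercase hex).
0x6b40

off 0x02: read 83 fc as big → 0x83fc
  op=0x83fc>>10=0x20 ⇒ bra (J)
  imm@[9:0]=0x3fc (s10→-4) ⇒ $-4
  target = base 0x6b40 + off 0x02 + 2 + imm -4 = 0x6b40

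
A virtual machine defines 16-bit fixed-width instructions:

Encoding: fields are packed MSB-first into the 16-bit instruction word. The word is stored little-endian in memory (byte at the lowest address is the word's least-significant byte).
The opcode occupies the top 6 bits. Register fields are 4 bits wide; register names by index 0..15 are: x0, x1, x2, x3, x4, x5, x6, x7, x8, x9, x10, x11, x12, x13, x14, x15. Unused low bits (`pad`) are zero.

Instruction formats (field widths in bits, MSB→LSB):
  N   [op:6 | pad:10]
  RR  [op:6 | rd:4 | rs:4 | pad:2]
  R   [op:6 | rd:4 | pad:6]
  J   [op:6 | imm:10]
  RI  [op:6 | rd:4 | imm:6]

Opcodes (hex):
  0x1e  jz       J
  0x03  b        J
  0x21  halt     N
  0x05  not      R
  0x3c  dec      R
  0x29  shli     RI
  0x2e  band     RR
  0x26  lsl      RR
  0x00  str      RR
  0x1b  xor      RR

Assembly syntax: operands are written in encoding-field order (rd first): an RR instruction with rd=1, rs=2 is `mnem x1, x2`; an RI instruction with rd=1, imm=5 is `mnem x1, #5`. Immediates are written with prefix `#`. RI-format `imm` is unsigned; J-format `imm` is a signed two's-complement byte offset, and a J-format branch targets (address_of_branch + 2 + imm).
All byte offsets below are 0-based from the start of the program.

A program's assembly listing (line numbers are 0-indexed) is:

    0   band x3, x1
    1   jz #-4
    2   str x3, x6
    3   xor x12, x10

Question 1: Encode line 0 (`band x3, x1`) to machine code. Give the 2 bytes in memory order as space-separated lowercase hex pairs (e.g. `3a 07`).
L0: band op=0x2e:6|rd=3:4|rs=1:4|pad=0:2 ⇒ 0xb8c4 ⇒ little c4 b8

c4 b8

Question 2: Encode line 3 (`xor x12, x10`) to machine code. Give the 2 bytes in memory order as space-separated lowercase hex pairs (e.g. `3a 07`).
28 6f

line 3 (xor): pack op=0x1b:6|rd=12:4|rs=10:4|pad=0:2 = 0x6f28; little→ 28 6f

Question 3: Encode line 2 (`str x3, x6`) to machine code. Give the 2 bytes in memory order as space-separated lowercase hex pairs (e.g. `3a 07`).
2. str fields op=0x0:6|rd=3:4|rs=6:4|pad=0:2 → word 00d8h → d8 00

d8 00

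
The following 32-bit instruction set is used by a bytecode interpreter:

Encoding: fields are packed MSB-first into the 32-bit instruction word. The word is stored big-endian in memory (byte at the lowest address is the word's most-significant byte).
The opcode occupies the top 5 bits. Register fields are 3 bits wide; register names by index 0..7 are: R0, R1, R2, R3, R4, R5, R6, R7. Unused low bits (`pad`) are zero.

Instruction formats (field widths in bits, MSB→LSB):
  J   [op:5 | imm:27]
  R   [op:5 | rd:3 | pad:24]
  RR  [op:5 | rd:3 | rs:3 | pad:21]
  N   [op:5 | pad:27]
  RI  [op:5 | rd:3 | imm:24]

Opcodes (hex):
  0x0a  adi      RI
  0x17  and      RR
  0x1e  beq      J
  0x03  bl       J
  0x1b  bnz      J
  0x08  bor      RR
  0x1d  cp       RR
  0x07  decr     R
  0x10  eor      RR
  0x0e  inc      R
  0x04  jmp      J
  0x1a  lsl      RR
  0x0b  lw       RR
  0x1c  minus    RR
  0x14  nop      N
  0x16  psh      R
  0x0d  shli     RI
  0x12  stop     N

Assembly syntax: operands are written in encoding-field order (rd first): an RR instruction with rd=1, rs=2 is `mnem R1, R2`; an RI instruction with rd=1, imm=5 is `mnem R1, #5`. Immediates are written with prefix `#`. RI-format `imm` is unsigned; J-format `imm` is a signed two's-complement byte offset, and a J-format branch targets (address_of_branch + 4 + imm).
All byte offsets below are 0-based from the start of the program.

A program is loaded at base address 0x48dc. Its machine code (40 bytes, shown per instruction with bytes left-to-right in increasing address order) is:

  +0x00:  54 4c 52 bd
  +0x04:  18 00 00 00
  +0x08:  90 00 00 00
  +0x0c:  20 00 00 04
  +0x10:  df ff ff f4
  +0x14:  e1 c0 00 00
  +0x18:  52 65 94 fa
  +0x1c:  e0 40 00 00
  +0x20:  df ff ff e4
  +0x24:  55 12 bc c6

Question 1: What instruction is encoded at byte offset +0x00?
adi R4, #5001917

[00] 54 4c 52 bd → 0x544c52bd
  top 5b → 0xa → adi [RI]
  [26:24] rd=4 = R4
  [23:0] imm=5001917 = #5001917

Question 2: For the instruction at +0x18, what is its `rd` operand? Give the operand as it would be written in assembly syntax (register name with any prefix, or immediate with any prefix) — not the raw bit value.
R2

@+18  big-endian(52 65 94 fa) = 0x526594fa
  top 5b → 0xa → adi [RI]
  rd: (w>>24)&0x7=0x2 → R2
  imm: (w>>0)&0xffffff=0x6594fa → #6657274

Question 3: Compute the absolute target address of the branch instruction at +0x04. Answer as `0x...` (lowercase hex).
0x48e4

[04] 18 00 00 00 → 0x18000000
  op=0x18000000>>27=0x3 ⇒ bl (J)
  imm: (w>>0)&0x7ffffff=0x0 → #0
  target = base 0x48dc + off 0x04 + 4 + imm 0 = 0x48e4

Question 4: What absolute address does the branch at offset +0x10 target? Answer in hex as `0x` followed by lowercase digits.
0x48e4

+0x10: df ff ff f4 ⇒ word 0xdffffff4 (big)
  top 5b → 0x1b → bnz [J]
  imm: (w>>0)&0x7ffffff=0x7fffff4 (s27→-12) → #-12
  target = base 0x48dc + off 0x10 + 4 + imm -12 = 0x48e4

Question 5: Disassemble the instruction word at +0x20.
bnz #-28

[20] df ff ff e4 → 0xdfffffe4
  opcode bits[31:27]=0x1b: bnz/J
  imm: (w>>0)&0x7ffffff=0x7ffffe4 (s27→-28) → #-28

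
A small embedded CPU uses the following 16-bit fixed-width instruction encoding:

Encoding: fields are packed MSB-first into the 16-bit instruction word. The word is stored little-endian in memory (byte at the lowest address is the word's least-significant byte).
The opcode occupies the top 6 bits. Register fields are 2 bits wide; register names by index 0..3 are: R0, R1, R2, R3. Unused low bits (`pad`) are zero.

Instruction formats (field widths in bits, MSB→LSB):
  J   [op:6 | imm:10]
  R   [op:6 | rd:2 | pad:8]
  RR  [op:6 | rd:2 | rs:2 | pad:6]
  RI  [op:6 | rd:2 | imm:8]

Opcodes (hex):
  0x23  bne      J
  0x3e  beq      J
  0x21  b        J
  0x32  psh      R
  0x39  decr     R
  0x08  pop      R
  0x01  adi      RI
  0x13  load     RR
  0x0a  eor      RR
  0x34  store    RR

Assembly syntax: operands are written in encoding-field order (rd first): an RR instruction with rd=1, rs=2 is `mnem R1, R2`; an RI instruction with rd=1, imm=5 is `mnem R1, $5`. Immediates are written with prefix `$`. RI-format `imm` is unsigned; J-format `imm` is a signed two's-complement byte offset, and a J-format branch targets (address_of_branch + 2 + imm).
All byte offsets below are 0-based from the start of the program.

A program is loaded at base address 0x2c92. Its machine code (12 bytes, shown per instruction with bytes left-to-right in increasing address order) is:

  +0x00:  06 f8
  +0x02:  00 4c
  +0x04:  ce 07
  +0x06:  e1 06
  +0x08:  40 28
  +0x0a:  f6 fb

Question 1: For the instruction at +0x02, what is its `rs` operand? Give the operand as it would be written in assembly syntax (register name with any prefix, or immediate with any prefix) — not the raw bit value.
@+02  little-endian(00 4c) = 0x4c00
  opcode bits[15:10]=0x13: load/RR
  [9:8] rd=0 = R0
  [7:6] rs=0 = R0

R0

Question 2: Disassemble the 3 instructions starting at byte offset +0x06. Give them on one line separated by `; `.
off 0x06: read e1 06 as little → 0x06e1
  op=0x06e1>>10=0x1 ⇒ adi (RI)
  rd@[9:8]=0x2 ⇒ R2
  imm@[7:0]=0xe1 ⇒ $225
off 0x08: read 40 28 as little → 0x2840
  op=0x2840>>10=0xa ⇒ eor (RR)
  rd@[9:8]=0x0 ⇒ R0
  rs@[7:6]=0x1 ⇒ R1
off 0x0a: read f6 fb as little → 0xfbf6
  op=0xfbf6>>10=0x3e ⇒ beq (J)
  imm@[9:0]=0x3f6 (s10→-10) ⇒ $-10

adi R2, $225; eor R0, R1; beq $-10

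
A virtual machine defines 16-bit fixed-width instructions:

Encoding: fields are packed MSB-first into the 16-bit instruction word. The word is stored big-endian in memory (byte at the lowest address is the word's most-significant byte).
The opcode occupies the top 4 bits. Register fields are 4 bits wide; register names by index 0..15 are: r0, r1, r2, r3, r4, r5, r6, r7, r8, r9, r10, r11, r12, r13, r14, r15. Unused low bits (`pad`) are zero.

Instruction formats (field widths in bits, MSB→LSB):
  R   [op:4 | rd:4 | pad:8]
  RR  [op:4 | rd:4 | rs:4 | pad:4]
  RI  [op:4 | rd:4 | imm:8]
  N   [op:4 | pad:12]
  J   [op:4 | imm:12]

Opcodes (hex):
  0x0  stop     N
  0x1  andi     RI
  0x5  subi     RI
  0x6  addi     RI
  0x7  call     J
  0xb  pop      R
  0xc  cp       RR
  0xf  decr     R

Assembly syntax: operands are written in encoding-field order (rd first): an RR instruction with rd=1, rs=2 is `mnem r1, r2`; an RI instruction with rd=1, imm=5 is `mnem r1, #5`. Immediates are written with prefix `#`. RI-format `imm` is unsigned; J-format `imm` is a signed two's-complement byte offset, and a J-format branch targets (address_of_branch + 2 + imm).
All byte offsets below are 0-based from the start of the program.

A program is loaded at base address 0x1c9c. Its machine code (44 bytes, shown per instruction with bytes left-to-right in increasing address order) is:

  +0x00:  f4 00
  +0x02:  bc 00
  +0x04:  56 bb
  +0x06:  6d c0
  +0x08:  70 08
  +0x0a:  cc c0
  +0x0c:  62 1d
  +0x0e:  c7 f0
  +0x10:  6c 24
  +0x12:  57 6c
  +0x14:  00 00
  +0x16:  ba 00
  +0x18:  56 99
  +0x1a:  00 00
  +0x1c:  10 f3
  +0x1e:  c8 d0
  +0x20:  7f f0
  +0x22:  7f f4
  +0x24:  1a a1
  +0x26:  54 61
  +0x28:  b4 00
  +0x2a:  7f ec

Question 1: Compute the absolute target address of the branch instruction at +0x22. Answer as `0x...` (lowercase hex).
@+22  big-endian(7f f4) = 0x7ff4
  top 4b → 0x7 → call [J]
  imm@[11:0]=0xff4 (s12→-12) ⇒ #-12
  target = base 0x1c9c + off 0x22 + 2 + imm -12 = 0x1cb4

0x1cb4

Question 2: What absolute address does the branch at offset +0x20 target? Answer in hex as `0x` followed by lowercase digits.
off 0x20: read 7f f0 as big → 0x7ff0
  op=0x7ff0>>12=0x7 ⇒ call (J)
  imm: (w>>0)&0xfff=0xff0 (s12→-16) → #-16
  target = base 0x1c9c + off 0x20 + 2 + imm -16 = 0x1cae

0x1cae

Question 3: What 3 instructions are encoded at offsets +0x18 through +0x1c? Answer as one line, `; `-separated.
@+18  big-endian(56 99) = 0x5699
  opcode bits[15:12]=0x5: subi/RI
  [11:8] rd=6 = r6
  [7:0] imm=153 = #153
@+1a  big-endian(00 00) = 0x0000
  opcode bits[15:12]=0x0: stop/N
@+1c  big-endian(10 f3) = 0x10f3
  opcode bits[15:12]=0x1: andi/RI
  [11:8] rd=0 = r0
  [7:0] imm=243 = #243

subi r6, #153; stop; andi r0, #243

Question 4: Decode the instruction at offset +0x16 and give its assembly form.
+0x16: ba 00 ⇒ word 0xba00 (big)
  opcode bits[15:12]=0xb: pop/R
  [11:8] rd=10 = r10

pop r10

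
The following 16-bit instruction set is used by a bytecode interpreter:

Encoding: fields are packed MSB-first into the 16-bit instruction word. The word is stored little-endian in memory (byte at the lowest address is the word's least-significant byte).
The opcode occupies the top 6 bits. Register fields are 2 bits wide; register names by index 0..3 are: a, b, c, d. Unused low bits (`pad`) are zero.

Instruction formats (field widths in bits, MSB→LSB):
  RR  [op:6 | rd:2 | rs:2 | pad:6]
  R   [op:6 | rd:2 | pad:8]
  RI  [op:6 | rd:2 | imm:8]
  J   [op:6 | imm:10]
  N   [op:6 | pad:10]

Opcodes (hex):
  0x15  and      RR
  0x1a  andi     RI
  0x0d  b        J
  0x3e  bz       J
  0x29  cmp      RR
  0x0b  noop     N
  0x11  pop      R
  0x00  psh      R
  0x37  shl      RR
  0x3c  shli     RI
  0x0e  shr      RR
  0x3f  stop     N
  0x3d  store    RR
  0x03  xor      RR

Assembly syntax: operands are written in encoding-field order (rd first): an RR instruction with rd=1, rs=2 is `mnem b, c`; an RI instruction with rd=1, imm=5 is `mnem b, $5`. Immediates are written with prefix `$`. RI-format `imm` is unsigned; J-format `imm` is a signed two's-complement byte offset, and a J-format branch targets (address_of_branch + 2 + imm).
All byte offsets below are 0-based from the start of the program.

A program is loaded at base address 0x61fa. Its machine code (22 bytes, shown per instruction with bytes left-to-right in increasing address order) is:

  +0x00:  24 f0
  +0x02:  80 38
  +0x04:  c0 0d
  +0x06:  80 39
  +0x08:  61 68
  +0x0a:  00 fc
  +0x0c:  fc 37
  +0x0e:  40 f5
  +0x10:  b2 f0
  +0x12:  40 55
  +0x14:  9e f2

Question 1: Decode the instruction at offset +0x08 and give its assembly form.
[08] 61 68 → 0x6861
  op=0x6861>>10=0x1a ⇒ andi (RI)
  rd: (w>>8)&0x3=0x0 → a
  imm: (w>>0)&0xff=0x61 → $97

andi a, $97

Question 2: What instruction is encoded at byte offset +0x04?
xor b, d

@+04  little-endian(c0 0d) = 0x0dc0
  op=0x0dc0>>10=0x3 ⇒ xor (RR)
  [9:8] rd=1 = b
  [7:6] rs=3 = d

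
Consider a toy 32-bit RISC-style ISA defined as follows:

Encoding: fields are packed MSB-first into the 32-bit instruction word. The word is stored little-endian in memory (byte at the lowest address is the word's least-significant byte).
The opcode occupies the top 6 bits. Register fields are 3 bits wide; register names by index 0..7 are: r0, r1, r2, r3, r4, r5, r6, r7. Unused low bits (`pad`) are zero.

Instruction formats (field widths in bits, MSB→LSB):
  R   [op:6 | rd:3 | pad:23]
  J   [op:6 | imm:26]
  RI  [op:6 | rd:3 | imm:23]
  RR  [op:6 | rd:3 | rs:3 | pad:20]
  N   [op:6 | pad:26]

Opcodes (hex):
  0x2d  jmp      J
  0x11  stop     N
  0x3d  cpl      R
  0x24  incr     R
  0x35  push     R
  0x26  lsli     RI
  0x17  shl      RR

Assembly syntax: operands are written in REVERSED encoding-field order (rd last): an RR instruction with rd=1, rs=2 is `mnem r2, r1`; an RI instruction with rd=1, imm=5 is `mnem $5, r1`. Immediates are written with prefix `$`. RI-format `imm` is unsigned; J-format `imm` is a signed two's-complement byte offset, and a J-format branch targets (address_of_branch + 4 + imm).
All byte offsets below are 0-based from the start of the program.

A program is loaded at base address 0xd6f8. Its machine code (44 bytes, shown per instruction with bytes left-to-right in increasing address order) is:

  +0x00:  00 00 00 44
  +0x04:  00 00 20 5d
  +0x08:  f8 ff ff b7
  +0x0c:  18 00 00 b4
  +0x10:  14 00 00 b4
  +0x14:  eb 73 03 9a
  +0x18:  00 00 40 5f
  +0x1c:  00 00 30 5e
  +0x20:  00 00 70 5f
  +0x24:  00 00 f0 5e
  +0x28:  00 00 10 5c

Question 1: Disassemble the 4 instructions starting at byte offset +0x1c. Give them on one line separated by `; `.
[1c] 00 00 30 5e → 0x5e300000
  top 6b → 0x17 → shl [RR]
  rd: (w>>23)&0x7=0x4 → r4
  rs: (w>>20)&0x7=0x3 → r3
[20] 00 00 70 5f → 0x5f700000
  top 6b → 0x17 → shl [RR]
  rd: (w>>23)&0x7=0x6 → r6
  rs: (w>>20)&0x7=0x7 → r7
[24] 00 00 f0 5e → 0x5ef00000
  top 6b → 0x17 → shl [RR]
  rd: (w>>23)&0x7=0x5 → r5
  rs: (w>>20)&0x7=0x7 → r7
[28] 00 00 10 5c → 0x5c100000
  top 6b → 0x17 → shl [RR]
  rd: (w>>23)&0x7=0x0 → r0
  rs: (w>>20)&0x7=0x1 → r1

shl r3, r4; shl r7, r6; shl r7, r5; shl r1, r0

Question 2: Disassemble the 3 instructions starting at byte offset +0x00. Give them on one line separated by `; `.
+0x00: 00 00 00 44 ⇒ word 0x44000000 (little)
  opcode bits[31:26]=0x11: stop/N
+0x04: 00 00 20 5d ⇒ word 0x5d200000 (little)
  opcode bits[31:26]=0x17: shl/RR
  rd@[25:23]=0x2 ⇒ r2
  rs@[22:20]=0x2 ⇒ r2
+0x08: f8 ff ff b7 ⇒ word 0xb7fffff8 (little)
  opcode bits[31:26]=0x2d: jmp/J
  imm@[25:0]=0x3fffff8 (s26→-8) ⇒ $-8

stop; shl r2, r2; jmp $-8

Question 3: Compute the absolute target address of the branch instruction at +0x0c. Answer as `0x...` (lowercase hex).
off 0x0c: read 18 00 00 b4 as little → 0xb4000018
  top 6b → 0x2d → jmp [J]
  imm@[25:0]=0x18 ⇒ $24
  target = base 0xd6f8 + off 0x0c + 4 + imm 24 = 0xd720

0xd720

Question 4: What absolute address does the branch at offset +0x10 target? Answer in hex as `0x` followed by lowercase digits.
0xd720

[10] 14 00 00 b4 → 0xb4000014
  opcode bits[31:26]=0x2d: jmp/J
  imm@[25:0]=0x14 ⇒ $20
  target = base 0xd6f8 + off 0x10 + 4 + imm 20 = 0xd720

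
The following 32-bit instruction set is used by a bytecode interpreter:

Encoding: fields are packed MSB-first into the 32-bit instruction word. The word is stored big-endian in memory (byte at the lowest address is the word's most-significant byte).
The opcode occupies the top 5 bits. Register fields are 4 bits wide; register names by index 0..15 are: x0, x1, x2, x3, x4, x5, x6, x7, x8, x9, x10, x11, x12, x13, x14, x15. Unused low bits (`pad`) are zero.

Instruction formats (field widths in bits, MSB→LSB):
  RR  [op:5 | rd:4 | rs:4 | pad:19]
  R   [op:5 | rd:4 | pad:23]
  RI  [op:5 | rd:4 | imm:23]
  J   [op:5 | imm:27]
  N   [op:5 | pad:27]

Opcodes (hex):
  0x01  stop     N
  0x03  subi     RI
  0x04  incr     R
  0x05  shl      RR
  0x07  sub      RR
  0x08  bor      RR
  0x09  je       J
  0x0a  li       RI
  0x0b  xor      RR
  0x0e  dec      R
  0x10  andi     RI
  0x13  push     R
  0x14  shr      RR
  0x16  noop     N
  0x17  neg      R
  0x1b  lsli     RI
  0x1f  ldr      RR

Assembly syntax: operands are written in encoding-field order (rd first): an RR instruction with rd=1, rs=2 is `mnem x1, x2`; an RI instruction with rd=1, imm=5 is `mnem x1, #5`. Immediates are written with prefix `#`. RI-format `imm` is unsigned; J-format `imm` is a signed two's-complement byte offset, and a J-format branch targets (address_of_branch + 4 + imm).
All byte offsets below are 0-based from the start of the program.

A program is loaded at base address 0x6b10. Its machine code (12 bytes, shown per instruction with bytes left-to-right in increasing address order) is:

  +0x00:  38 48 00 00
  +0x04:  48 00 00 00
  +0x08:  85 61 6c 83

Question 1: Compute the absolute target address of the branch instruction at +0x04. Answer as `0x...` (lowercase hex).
0x6b18

[04] 48 00 00 00 → 0x48000000
  top 5b → 0x9 → je [J]
  imm: (w>>0)&0x7ffffff=0x0 → #0
  target = base 0x6b10 + off 0x04 + 4 + imm 0 = 0x6b18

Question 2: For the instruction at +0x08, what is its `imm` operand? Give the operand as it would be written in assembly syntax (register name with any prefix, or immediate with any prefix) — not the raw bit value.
#6384771

+0x08: 85 61 6c 83 ⇒ word 0x85616c83 (big)
  top 5b → 0x10 → andi [RI]
  [26:23] rd=10 = x10
  [22:0] imm=6384771 = #6384771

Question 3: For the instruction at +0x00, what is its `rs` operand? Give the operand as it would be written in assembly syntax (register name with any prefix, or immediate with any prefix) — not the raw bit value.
x9

@+00  big-endian(38 48 00 00) = 0x38480000
  top 5b → 0x7 → sub [RR]
  [26:23] rd=0 = x0
  [22:19] rs=9 = x9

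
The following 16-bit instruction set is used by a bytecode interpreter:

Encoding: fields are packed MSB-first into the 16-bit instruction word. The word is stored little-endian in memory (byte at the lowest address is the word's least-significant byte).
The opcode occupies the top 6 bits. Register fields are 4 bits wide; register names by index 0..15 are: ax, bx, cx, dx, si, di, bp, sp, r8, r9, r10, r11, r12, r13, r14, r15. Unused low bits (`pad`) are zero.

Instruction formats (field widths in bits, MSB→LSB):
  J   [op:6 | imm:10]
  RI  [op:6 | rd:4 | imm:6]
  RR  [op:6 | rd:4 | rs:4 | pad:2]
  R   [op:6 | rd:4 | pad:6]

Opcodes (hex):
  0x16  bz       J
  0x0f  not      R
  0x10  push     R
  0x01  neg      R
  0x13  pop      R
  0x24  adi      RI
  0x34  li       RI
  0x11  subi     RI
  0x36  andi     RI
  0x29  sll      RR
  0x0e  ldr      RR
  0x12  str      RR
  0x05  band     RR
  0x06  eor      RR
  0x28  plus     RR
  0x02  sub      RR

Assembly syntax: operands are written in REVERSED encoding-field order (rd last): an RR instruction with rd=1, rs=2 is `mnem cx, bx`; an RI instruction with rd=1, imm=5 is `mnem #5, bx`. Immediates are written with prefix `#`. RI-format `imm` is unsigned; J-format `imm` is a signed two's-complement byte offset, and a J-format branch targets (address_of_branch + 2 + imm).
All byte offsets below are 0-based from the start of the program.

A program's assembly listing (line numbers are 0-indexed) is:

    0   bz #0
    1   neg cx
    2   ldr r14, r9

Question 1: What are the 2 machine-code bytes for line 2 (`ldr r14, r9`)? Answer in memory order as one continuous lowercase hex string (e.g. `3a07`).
783a

L2: ldr op=0xe:6|rd=9:4|rs=14:4|pad=0:2 ⇒ 0x3a78 ⇒ little 78 3a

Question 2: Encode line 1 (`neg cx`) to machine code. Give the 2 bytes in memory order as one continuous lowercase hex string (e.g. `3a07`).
8004

L1: neg op=0x1:6|rd=2:4|pad=0:6 ⇒ 0x0480 ⇒ little 80 04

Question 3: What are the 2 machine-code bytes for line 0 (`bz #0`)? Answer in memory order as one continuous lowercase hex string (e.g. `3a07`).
0058

L0: bz op=0x16:6|imm=0:10 ⇒ 0x5800 ⇒ little 00 58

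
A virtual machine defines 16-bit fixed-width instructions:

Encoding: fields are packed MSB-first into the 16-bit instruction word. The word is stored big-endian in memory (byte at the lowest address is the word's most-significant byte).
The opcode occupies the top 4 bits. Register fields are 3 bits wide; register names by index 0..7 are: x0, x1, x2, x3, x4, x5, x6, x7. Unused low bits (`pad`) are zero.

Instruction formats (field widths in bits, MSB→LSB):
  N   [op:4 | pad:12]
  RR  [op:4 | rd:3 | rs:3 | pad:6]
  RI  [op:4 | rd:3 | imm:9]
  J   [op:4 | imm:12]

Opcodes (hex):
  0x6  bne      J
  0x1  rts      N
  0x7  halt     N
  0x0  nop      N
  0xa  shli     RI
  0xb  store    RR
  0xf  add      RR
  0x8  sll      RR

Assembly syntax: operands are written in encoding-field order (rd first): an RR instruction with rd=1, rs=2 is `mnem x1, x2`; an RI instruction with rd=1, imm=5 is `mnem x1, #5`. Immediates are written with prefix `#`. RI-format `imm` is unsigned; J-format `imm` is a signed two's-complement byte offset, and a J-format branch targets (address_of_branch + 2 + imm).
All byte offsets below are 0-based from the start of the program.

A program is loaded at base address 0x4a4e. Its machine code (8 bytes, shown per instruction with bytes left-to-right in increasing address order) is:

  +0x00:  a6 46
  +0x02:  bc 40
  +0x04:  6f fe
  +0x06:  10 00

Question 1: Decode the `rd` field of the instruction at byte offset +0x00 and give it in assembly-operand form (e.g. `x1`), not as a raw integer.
x3

[00] a6 46 → 0xa646
  opcode bits[15:12]=0xa: shli/RI
  rd: (w>>9)&0x7=0x3 → x3
  imm: (w>>0)&0x1ff=0x46 → #70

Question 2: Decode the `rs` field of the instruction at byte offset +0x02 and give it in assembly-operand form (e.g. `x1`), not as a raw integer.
@+02  big-endian(bc 40) = 0xbc40
  op=0xbc40>>12=0xb ⇒ store (RR)
  rd@[11:9]=0x6 ⇒ x6
  rs@[8:6]=0x1 ⇒ x1

x1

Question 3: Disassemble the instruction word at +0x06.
[06] 10 00 → 0x1000
  op=0x1000>>12=0x1 ⇒ rts (N)

rts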